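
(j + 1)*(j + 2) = j^2 + 3*j + 2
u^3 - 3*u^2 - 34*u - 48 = (u - 8)*(u + 2)*(u + 3)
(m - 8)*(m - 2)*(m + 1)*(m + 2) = m^4 - 7*m^3 - 12*m^2 + 28*m + 32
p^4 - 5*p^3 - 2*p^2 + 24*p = p*(p - 4)*(p - 3)*(p + 2)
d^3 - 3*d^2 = d^2*(d - 3)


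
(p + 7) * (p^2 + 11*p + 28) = p^3 + 18*p^2 + 105*p + 196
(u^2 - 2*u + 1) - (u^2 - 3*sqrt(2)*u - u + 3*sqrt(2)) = -u + 3*sqrt(2)*u - 3*sqrt(2) + 1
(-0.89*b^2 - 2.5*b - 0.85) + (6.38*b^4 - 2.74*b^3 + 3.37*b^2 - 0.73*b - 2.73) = 6.38*b^4 - 2.74*b^3 + 2.48*b^2 - 3.23*b - 3.58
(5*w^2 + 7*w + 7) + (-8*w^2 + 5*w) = -3*w^2 + 12*w + 7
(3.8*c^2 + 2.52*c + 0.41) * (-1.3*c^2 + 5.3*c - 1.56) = -4.94*c^4 + 16.864*c^3 + 6.895*c^2 - 1.7582*c - 0.6396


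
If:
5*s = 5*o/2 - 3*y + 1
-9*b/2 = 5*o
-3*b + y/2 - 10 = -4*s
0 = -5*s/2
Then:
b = -236/81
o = 118/45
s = 0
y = 68/27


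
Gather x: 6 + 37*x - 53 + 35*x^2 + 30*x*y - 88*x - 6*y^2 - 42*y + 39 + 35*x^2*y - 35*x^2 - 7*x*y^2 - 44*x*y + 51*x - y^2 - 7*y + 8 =35*x^2*y + x*(-7*y^2 - 14*y) - 7*y^2 - 49*y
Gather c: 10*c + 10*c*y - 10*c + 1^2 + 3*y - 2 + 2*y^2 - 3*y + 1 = 10*c*y + 2*y^2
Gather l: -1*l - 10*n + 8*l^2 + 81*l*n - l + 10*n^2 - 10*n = 8*l^2 + l*(81*n - 2) + 10*n^2 - 20*n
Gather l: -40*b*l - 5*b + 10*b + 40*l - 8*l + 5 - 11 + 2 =5*b + l*(32 - 40*b) - 4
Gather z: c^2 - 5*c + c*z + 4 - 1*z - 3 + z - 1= c^2 + c*z - 5*c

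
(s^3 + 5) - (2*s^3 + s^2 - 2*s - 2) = -s^3 - s^2 + 2*s + 7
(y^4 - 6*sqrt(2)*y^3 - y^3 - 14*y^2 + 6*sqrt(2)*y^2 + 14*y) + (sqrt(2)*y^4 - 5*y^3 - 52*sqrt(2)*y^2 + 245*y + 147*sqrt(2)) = y^4 + sqrt(2)*y^4 - 6*sqrt(2)*y^3 - 6*y^3 - 46*sqrt(2)*y^2 - 14*y^2 + 259*y + 147*sqrt(2)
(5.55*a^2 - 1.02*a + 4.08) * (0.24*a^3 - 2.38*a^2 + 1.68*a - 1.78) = 1.332*a^5 - 13.4538*a^4 + 12.7308*a^3 - 21.303*a^2 + 8.67*a - 7.2624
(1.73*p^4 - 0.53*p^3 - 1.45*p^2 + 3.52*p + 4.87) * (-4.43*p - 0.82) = -7.6639*p^5 + 0.9293*p^4 + 6.8581*p^3 - 14.4046*p^2 - 24.4605*p - 3.9934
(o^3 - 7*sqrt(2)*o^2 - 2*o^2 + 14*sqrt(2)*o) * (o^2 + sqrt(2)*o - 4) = o^5 - 6*sqrt(2)*o^4 - 2*o^4 - 18*o^3 + 12*sqrt(2)*o^3 + 36*o^2 + 28*sqrt(2)*o^2 - 56*sqrt(2)*o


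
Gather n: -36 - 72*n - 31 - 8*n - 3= -80*n - 70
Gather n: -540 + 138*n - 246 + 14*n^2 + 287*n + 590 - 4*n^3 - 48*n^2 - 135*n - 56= -4*n^3 - 34*n^2 + 290*n - 252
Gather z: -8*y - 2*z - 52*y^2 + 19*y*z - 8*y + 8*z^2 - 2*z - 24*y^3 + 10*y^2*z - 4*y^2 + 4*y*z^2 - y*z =-24*y^3 - 56*y^2 - 16*y + z^2*(4*y + 8) + z*(10*y^2 + 18*y - 4)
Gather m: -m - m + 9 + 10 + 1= 20 - 2*m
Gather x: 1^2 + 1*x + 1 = x + 2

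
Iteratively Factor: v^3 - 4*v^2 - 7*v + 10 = (v + 2)*(v^2 - 6*v + 5) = (v - 5)*(v + 2)*(v - 1)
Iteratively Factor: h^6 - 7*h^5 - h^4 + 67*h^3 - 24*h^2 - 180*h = (h - 3)*(h^5 - 4*h^4 - 13*h^3 + 28*h^2 + 60*h) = (h - 3)*(h + 2)*(h^4 - 6*h^3 - h^2 + 30*h) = (h - 3)^2*(h + 2)*(h^3 - 3*h^2 - 10*h) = (h - 5)*(h - 3)^2*(h + 2)*(h^2 + 2*h) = h*(h - 5)*(h - 3)^2*(h + 2)*(h + 2)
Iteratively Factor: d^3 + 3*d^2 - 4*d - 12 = (d + 2)*(d^2 + d - 6) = (d - 2)*(d + 2)*(d + 3)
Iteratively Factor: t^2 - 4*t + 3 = (t - 1)*(t - 3)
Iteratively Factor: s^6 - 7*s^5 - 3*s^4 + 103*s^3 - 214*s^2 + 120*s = (s - 5)*(s^5 - 2*s^4 - 13*s^3 + 38*s^2 - 24*s) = s*(s - 5)*(s^4 - 2*s^3 - 13*s^2 + 38*s - 24) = s*(s - 5)*(s - 3)*(s^3 + s^2 - 10*s + 8) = s*(s - 5)*(s - 3)*(s - 1)*(s^2 + 2*s - 8) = s*(s - 5)*(s - 3)*(s - 2)*(s - 1)*(s + 4)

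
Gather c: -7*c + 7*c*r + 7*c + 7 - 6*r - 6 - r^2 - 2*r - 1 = 7*c*r - r^2 - 8*r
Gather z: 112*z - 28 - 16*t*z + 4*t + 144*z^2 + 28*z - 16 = 4*t + 144*z^2 + z*(140 - 16*t) - 44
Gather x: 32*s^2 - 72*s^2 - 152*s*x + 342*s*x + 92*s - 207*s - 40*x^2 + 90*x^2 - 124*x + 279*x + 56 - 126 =-40*s^2 - 115*s + 50*x^2 + x*(190*s + 155) - 70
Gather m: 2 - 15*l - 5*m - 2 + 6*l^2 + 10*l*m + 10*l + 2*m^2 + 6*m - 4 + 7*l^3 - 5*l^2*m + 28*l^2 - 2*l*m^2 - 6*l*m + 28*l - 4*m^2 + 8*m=7*l^3 + 34*l^2 + 23*l + m^2*(-2*l - 2) + m*(-5*l^2 + 4*l + 9) - 4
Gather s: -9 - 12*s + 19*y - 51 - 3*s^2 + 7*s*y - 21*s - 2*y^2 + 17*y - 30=-3*s^2 + s*(7*y - 33) - 2*y^2 + 36*y - 90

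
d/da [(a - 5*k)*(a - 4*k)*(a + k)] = 3*a^2 - 16*a*k + 11*k^2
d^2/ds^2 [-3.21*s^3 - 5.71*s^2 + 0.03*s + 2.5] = -19.26*s - 11.42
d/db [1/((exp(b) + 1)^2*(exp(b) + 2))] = -(3*exp(b) + 5)*exp(b)/((exp(b) + 1)^3*(exp(b) + 2)^2)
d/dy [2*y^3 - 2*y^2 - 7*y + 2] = 6*y^2 - 4*y - 7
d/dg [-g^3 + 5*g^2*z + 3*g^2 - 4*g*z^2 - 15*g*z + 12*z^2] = -3*g^2 + 10*g*z + 6*g - 4*z^2 - 15*z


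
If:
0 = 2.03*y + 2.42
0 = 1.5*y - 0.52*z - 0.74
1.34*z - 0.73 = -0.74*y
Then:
No Solution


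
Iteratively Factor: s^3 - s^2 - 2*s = (s)*(s^2 - s - 2) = s*(s - 2)*(s + 1)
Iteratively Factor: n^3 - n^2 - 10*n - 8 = (n + 1)*(n^2 - 2*n - 8) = (n - 4)*(n + 1)*(n + 2)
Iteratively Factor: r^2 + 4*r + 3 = (r + 1)*(r + 3)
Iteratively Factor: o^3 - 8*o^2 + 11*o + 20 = (o - 5)*(o^2 - 3*o - 4) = (o - 5)*(o + 1)*(o - 4)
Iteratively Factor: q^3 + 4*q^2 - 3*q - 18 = (q + 3)*(q^2 + q - 6) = (q - 2)*(q + 3)*(q + 3)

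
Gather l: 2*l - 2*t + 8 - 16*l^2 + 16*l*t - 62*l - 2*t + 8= -16*l^2 + l*(16*t - 60) - 4*t + 16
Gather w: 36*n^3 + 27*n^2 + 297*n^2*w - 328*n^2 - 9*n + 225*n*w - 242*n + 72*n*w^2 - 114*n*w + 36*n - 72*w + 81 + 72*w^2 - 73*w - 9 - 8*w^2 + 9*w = 36*n^3 - 301*n^2 - 215*n + w^2*(72*n + 64) + w*(297*n^2 + 111*n - 136) + 72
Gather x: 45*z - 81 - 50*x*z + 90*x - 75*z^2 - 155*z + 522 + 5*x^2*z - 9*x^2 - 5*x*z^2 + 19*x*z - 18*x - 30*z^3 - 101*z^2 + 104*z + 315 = x^2*(5*z - 9) + x*(-5*z^2 - 31*z + 72) - 30*z^3 - 176*z^2 - 6*z + 756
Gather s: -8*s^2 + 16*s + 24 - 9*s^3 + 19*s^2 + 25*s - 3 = -9*s^3 + 11*s^2 + 41*s + 21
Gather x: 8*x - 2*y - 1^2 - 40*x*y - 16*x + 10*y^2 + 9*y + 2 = x*(-40*y - 8) + 10*y^2 + 7*y + 1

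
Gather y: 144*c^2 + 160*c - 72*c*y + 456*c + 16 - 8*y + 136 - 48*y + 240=144*c^2 + 616*c + y*(-72*c - 56) + 392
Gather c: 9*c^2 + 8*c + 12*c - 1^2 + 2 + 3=9*c^2 + 20*c + 4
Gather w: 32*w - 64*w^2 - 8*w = -64*w^2 + 24*w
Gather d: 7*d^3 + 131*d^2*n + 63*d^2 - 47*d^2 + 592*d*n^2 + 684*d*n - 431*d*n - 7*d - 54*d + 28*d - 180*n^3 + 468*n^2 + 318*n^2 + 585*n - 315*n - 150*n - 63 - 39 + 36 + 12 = 7*d^3 + d^2*(131*n + 16) + d*(592*n^2 + 253*n - 33) - 180*n^3 + 786*n^2 + 120*n - 54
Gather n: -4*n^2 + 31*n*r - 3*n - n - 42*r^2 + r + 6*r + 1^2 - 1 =-4*n^2 + n*(31*r - 4) - 42*r^2 + 7*r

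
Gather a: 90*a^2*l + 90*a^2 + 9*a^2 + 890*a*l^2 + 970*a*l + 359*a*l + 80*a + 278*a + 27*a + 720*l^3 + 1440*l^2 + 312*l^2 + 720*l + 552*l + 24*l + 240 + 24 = a^2*(90*l + 99) + a*(890*l^2 + 1329*l + 385) + 720*l^3 + 1752*l^2 + 1296*l + 264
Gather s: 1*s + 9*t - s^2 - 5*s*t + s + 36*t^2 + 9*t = -s^2 + s*(2 - 5*t) + 36*t^2 + 18*t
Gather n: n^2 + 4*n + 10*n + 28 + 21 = n^2 + 14*n + 49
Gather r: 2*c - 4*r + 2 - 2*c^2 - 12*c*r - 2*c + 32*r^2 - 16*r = -2*c^2 + 32*r^2 + r*(-12*c - 20) + 2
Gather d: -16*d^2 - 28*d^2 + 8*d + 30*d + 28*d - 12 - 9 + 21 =-44*d^2 + 66*d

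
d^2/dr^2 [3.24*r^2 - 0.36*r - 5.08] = 6.48000000000000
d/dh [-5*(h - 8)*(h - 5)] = 65 - 10*h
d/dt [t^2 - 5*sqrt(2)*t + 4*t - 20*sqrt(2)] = 2*t - 5*sqrt(2) + 4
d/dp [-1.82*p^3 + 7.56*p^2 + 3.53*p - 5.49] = -5.46*p^2 + 15.12*p + 3.53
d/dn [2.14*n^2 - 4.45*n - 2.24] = 4.28*n - 4.45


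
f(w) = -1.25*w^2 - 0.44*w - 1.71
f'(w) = -2.5*w - 0.44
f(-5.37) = -35.39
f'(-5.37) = 12.98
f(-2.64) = -9.26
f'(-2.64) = 6.16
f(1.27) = -4.28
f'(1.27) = -3.62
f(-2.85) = -10.61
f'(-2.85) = 6.68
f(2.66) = -11.72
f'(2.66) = -7.09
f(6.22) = -52.81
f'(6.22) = -15.99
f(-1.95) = -5.61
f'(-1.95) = 4.44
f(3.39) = -17.57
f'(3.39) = -8.92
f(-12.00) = -176.43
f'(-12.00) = 29.56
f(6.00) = -49.35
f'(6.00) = -15.44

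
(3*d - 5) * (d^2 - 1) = 3*d^3 - 5*d^2 - 3*d + 5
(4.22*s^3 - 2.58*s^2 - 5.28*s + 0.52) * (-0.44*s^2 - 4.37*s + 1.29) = -1.8568*s^5 - 17.3062*s^4 + 19.0416*s^3 + 19.5166*s^2 - 9.0836*s + 0.6708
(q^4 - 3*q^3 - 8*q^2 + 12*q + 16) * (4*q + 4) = 4*q^5 - 8*q^4 - 44*q^3 + 16*q^2 + 112*q + 64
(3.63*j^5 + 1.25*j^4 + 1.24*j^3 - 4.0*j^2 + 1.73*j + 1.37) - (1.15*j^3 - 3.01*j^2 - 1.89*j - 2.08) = 3.63*j^5 + 1.25*j^4 + 0.0900000000000001*j^3 - 0.99*j^2 + 3.62*j + 3.45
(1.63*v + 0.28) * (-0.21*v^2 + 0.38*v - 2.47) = -0.3423*v^3 + 0.5606*v^2 - 3.9197*v - 0.6916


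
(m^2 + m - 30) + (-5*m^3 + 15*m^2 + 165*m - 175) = -5*m^3 + 16*m^2 + 166*m - 205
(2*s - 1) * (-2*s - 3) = -4*s^2 - 4*s + 3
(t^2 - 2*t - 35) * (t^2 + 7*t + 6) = t^4 + 5*t^3 - 43*t^2 - 257*t - 210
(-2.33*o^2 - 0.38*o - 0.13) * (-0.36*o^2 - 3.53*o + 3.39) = 0.8388*o^4 + 8.3617*o^3 - 6.5105*o^2 - 0.8293*o - 0.4407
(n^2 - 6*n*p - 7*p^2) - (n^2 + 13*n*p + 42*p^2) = -19*n*p - 49*p^2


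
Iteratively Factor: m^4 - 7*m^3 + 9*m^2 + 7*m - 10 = (m - 5)*(m^3 - 2*m^2 - m + 2) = (m - 5)*(m - 1)*(m^2 - m - 2) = (m - 5)*(m - 1)*(m + 1)*(m - 2)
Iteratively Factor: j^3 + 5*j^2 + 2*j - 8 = (j + 2)*(j^2 + 3*j - 4) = (j + 2)*(j + 4)*(j - 1)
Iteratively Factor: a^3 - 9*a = (a)*(a^2 - 9) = a*(a - 3)*(a + 3)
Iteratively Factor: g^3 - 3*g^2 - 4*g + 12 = (g - 3)*(g^2 - 4) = (g - 3)*(g + 2)*(g - 2)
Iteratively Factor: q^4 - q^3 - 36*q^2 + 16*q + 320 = (q - 4)*(q^3 + 3*q^2 - 24*q - 80) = (q - 4)*(q + 4)*(q^2 - q - 20) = (q - 5)*(q - 4)*(q + 4)*(q + 4)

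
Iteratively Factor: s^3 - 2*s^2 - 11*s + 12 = (s - 4)*(s^2 + 2*s - 3) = (s - 4)*(s - 1)*(s + 3)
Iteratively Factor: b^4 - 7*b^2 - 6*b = (b + 2)*(b^3 - 2*b^2 - 3*b) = (b - 3)*(b + 2)*(b^2 + b) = (b - 3)*(b + 1)*(b + 2)*(b)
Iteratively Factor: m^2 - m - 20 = (m + 4)*(m - 5)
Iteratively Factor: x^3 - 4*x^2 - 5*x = (x - 5)*(x^2 + x) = x*(x - 5)*(x + 1)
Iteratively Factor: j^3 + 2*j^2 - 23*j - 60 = (j + 3)*(j^2 - j - 20) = (j - 5)*(j + 3)*(j + 4)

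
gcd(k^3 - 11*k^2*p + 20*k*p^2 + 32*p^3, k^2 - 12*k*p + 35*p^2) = 1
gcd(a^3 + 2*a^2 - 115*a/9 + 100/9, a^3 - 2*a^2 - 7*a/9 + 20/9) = a^2 - 3*a + 20/9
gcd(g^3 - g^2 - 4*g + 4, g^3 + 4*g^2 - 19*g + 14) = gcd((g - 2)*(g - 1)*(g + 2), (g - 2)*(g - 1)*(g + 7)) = g^2 - 3*g + 2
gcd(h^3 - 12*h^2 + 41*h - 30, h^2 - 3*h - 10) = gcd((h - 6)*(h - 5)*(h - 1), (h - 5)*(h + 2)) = h - 5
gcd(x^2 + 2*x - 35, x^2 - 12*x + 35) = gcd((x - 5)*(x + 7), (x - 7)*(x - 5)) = x - 5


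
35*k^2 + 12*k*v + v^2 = (5*k + v)*(7*k + v)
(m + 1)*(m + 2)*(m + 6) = m^3 + 9*m^2 + 20*m + 12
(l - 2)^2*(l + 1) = l^3 - 3*l^2 + 4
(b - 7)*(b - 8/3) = b^2 - 29*b/3 + 56/3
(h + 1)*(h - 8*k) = h^2 - 8*h*k + h - 8*k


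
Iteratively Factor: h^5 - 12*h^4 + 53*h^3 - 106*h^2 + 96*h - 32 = (h - 2)*(h^4 - 10*h^3 + 33*h^2 - 40*h + 16) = (h - 4)*(h - 2)*(h^3 - 6*h^2 + 9*h - 4) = (h - 4)^2*(h - 2)*(h^2 - 2*h + 1) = (h - 4)^2*(h - 2)*(h - 1)*(h - 1)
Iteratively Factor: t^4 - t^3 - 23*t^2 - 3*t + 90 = (t - 5)*(t^3 + 4*t^2 - 3*t - 18) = (t - 5)*(t + 3)*(t^2 + t - 6) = (t - 5)*(t + 3)^2*(t - 2)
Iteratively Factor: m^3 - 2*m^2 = (m)*(m^2 - 2*m) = m^2*(m - 2)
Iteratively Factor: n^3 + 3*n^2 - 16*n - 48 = (n - 4)*(n^2 + 7*n + 12) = (n - 4)*(n + 4)*(n + 3)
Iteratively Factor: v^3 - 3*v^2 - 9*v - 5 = (v + 1)*(v^2 - 4*v - 5) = (v - 5)*(v + 1)*(v + 1)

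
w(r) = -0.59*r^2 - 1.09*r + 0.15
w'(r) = -1.18*r - 1.09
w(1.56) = -2.99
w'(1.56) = -2.93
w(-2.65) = -1.10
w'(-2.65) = 2.04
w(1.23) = -2.08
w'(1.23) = -2.54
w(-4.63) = -7.45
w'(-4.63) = 4.37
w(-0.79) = 0.64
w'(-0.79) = -0.16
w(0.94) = -1.40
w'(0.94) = -2.20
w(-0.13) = 0.28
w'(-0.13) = -0.94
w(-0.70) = 0.62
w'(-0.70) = -0.26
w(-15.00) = -116.25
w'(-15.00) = 16.61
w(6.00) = -27.63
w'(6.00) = -8.17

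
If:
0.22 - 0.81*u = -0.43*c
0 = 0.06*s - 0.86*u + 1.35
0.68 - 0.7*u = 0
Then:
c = 1.32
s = -8.58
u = 0.97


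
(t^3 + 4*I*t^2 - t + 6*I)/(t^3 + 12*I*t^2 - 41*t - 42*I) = (t - I)/(t + 7*I)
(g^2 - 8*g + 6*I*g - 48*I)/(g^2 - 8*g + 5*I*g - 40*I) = (g + 6*I)/(g + 5*I)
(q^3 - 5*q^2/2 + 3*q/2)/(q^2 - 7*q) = (2*q^2 - 5*q + 3)/(2*(q - 7))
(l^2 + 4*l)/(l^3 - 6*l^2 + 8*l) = (l + 4)/(l^2 - 6*l + 8)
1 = 1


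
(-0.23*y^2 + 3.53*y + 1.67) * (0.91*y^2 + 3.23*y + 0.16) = -0.2093*y^4 + 2.4694*y^3 + 12.8848*y^2 + 5.9589*y + 0.2672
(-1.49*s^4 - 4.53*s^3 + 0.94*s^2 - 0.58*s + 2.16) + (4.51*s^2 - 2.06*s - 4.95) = -1.49*s^4 - 4.53*s^3 + 5.45*s^2 - 2.64*s - 2.79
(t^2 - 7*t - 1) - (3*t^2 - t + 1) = -2*t^2 - 6*t - 2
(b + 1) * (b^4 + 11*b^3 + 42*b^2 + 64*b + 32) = b^5 + 12*b^4 + 53*b^3 + 106*b^2 + 96*b + 32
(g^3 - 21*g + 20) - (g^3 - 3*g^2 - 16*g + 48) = 3*g^2 - 5*g - 28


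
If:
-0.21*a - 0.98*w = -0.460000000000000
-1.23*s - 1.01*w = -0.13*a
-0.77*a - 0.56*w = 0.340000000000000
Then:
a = -0.93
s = -0.65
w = 0.67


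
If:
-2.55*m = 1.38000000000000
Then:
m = -0.54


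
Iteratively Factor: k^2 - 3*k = (k)*(k - 3)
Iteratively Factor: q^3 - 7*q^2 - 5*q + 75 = (q - 5)*(q^2 - 2*q - 15) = (q - 5)*(q + 3)*(q - 5)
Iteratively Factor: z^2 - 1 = (z - 1)*(z + 1)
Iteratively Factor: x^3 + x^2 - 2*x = (x - 1)*(x^2 + 2*x) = x*(x - 1)*(x + 2)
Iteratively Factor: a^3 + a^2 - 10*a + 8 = (a - 2)*(a^2 + 3*a - 4) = (a - 2)*(a + 4)*(a - 1)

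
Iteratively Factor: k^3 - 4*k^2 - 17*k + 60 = (k - 3)*(k^2 - k - 20) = (k - 5)*(k - 3)*(k + 4)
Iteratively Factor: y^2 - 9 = (y - 3)*(y + 3)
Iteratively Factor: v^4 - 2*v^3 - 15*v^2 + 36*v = (v)*(v^3 - 2*v^2 - 15*v + 36) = v*(v - 3)*(v^2 + v - 12) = v*(v - 3)*(v + 4)*(v - 3)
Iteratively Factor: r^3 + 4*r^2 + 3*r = (r + 1)*(r^2 + 3*r) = r*(r + 1)*(r + 3)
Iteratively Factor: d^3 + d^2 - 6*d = (d - 2)*(d^2 + 3*d) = (d - 2)*(d + 3)*(d)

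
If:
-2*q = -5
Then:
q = 5/2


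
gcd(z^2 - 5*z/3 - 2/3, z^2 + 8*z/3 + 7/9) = z + 1/3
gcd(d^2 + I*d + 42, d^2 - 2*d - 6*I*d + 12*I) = d - 6*I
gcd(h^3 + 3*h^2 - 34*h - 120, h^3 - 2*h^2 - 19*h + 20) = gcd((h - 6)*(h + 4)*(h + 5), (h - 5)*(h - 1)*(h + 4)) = h + 4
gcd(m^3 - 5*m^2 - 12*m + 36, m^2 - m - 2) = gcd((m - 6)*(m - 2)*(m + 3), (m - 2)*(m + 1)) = m - 2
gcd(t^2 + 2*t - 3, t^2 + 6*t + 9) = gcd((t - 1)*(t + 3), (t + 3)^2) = t + 3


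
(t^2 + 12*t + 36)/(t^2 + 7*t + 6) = (t + 6)/(t + 1)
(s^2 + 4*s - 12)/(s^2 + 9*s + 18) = (s - 2)/(s + 3)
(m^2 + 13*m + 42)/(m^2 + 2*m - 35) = (m + 6)/(m - 5)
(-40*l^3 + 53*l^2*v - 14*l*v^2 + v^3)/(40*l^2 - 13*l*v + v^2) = -l + v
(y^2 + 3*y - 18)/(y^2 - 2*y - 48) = (y - 3)/(y - 8)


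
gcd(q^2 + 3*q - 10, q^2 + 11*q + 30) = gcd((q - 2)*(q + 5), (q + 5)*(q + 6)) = q + 5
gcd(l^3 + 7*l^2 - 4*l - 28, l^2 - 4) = l^2 - 4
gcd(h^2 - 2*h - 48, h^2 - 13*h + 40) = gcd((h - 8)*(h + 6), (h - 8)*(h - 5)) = h - 8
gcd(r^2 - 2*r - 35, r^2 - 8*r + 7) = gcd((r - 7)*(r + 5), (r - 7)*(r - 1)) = r - 7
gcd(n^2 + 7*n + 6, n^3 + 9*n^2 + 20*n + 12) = n^2 + 7*n + 6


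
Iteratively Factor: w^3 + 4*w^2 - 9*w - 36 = (w - 3)*(w^2 + 7*w + 12) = (w - 3)*(w + 4)*(w + 3)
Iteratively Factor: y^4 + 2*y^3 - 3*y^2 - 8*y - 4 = (y - 2)*(y^3 + 4*y^2 + 5*y + 2) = (y - 2)*(y + 1)*(y^2 + 3*y + 2) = (y - 2)*(y + 1)*(y + 2)*(y + 1)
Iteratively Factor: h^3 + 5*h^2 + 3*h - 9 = (h - 1)*(h^2 + 6*h + 9) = (h - 1)*(h + 3)*(h + 3)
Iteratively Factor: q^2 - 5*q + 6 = (q - 2)*(q - 3)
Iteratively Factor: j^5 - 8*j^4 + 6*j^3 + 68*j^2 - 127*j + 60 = (j - 1)*(j^4 - 7*j^3 - j^2 + 67*j - 60) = (j - 1)^2*(j^3 - 6*j^2 - 7*j + 60) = (j - 4)*(j - 1)^2*(j^2 - 2*j - 15) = (j - 4)*(j - 1)^2*(j + 3)*(j - 5)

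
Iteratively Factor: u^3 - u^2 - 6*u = (u)*(u^2 - u - 6) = u*(u + 2)*(u - 3)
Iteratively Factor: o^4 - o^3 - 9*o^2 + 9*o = (o - 3)*(o^3 + 2*o^2 - 3*o) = (o - 3)*(o + 3)*(o^2 - o) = o*(o - 3)*(o + 3)*(o - 1)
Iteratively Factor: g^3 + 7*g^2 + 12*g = (g + 3)*(g^2 + 4*g) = g*(g + 3)*(g + 4)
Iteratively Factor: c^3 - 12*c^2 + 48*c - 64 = (c - 4)*(c^2 - 8*c + 16) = (c - 4)^2*(c - 4)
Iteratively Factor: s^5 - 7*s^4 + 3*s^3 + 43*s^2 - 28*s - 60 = (s - 3)*(s^4 - 4*s^3 - 9*s^2 + 16*s + 20) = (s - 3)*(s + 1)*(s^3 - 5*s^2 - 4*s + 20) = (s - 3)*(s + 1)*(s + 2)*(s^2 - 7*s + 10) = (s - 5)*(s - 3)*(s + 1)*(s + 2)*(s - 2)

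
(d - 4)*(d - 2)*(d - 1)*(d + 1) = d^4 - 6*d^3 + 7*d^2 + 6*d - 8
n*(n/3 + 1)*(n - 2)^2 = n^4/3 - n^3/3 - 8*n^2/3 + 4*n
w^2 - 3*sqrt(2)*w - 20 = (w - 5*sqrt(2))*(w + 2*sqrt(2))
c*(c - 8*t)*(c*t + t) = c^3*t - 8*c^2*t^2 + c^2*t - 8*c*t^2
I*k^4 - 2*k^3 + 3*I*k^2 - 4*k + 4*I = (k - I)*(k + 2*I)^2*(I*k + 1)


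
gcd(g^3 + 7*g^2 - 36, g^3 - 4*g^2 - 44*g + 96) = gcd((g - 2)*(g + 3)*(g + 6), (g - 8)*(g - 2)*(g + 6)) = g^2 + 4*g - 12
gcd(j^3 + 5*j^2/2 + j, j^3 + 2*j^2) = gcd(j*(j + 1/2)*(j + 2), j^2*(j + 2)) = j^2 + 2*j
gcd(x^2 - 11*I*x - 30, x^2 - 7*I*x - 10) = x - 5*I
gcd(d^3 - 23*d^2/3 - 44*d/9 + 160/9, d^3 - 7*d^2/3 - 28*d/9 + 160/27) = d^2 + d/3 - 20/9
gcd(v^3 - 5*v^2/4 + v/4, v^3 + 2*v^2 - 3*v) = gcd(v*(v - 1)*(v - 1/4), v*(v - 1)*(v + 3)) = v^2 - v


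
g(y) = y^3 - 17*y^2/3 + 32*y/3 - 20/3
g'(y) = 3*y^2 - 34*y/3 + 32/3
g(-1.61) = -42.70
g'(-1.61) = 36.69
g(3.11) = 1.78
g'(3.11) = 4.44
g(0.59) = -2.14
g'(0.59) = 5.02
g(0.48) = -2.74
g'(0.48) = 5.92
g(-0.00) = -6.67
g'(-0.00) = 10.67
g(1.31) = -0.17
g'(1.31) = 0.97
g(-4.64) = -278.06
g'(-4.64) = 127.84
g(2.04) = 0.00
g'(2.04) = 0.03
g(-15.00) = -4816.67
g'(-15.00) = 855.67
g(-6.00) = -490.67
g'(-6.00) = 186.67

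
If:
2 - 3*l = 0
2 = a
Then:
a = 2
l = 2/3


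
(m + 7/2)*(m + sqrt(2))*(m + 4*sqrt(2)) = m^3 + 7*m^2/2 + 5*sqrt(2)*m^2 + 8*m + 35*sqrt(2)*m/2 + 28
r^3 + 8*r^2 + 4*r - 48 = (r - 2)*(r + 4)*(r + 6)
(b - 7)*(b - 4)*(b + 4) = b^3 - 7*b^2 - 16*b + 112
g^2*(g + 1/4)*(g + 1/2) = g^4 + 3*g^3/4 + g^2/8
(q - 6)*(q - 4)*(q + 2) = q^3 - 8*q^2 + 4*q + 48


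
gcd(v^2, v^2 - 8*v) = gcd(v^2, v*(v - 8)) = v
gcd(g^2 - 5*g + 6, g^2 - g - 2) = g - 2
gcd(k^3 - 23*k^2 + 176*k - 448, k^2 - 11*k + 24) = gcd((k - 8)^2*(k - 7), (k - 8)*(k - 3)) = k - 8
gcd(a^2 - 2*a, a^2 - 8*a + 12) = a - 2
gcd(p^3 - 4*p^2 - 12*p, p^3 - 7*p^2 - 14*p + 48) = 1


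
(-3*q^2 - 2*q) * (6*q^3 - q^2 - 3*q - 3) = -18*q^5 - 9*q^4 + 11*q^3 + 15*q^2 + 6*q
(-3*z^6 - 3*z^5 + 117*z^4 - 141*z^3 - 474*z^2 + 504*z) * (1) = -3*z^6 - 3*z^5 + 117*z^4 - 141*z^3 - 474*z^2 + 504*z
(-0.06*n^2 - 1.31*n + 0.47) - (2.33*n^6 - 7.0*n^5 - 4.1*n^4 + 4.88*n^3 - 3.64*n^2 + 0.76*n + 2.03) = -2.33*n^6 + 7.0*n^5 + 4.1*n^4 - 4.88*n^3 + 3.58*n^2 - 2.07*n - 1.56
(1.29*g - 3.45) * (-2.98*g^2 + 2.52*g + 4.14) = -3.8442*g^3 + 13.5318*g^2 - 3.3534*g - 14.283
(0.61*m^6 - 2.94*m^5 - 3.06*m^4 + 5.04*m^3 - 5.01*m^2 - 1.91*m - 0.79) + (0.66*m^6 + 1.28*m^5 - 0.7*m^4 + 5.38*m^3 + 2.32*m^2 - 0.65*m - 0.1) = 1.27*m^6 - 1.66*m^5 - 3.76*m^4 + 10.42*m^3 - 2.69*m^2 - 2.56*m - 0.89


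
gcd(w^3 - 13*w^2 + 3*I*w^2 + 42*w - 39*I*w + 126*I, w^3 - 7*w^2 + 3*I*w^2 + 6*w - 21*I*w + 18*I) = w^2 + w*(-6 + 3*I) - 18*I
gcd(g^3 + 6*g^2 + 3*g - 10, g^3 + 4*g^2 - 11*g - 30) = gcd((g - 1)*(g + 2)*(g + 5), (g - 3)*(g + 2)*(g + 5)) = g^2 + 7*g + 10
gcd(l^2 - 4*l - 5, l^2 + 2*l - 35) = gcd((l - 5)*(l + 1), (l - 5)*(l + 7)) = l - 5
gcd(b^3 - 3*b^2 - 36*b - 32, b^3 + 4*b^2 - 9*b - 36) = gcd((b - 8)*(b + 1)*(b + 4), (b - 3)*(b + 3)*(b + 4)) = b + 4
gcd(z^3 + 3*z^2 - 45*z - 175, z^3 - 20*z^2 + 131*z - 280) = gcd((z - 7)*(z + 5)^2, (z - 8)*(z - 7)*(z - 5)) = z - 7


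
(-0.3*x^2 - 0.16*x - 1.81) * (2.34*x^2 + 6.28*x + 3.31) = -0.702*x^4 - 2.2584*x^3 - 6.2332*x^2 - 11.8964*x - 5.9911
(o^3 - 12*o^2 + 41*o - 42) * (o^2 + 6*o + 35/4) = o^5 - 6*o^4 - 89*o^3/4 + 99*o^2 + 427*o/4 - 735/2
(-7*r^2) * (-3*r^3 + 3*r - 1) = 21*r^5 - 21*r^3 + 7*r^2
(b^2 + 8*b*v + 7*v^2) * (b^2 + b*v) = b^4 + 9*b^3*v + 15*b^2*v^2 + 7*b*v^3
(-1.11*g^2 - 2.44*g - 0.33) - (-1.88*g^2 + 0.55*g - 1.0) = 0.77*g^2 - 2.99*g + 0.67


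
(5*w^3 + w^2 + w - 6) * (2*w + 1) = 10*w^4 + 7*w^3 + 3*w^2 - 11*w - 6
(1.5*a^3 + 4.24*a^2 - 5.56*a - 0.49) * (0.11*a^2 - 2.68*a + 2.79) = 0.165*a^5 - 3.5536*a^4 - 7.7898*a^3 + 26.6765*a^2 - 14.1992*a - 1.3671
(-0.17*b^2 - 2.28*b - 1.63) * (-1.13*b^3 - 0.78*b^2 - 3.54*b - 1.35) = 0.1921*b^5 + 2.709*b^4 + 4.2221*b^3 + 9.5721*b^2 + 8.8482*b + 2.2005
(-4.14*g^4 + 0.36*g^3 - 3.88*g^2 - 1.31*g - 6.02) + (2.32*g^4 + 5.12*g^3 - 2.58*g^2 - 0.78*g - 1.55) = -1.82*g^4 + 5.48*g^3 - 6.46*g^2 - 2.09*g - 7.57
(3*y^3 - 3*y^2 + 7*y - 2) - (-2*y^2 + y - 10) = 3*y^3 - y^2 + 6*y + 8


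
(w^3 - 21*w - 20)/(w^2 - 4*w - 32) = (w^2 - 4*w - 5)/(w - 8)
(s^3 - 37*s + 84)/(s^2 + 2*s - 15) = (s^2 + 3*s - 28)/(s + 5)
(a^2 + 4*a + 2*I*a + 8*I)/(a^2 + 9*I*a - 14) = (a + 4)/(a + 7*I)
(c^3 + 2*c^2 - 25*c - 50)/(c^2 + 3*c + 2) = (c^2 - 25)/(c + 1)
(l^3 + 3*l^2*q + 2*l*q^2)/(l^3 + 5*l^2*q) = (l^2 + 3*l*q + 2*q^2)/(l*(l + 5*q))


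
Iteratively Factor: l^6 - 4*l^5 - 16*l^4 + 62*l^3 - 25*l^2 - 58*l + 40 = (l - 5)*(l^5 + l^4 - 11*l^3 + 7*l^2 + 10*l - 8) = (l - 5)*(l - 1)*(l^4 + 2*l^3 - 9*l^2 - 2*l + 8) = (l - 5)*(l - 1)^2*(l^3 + 3*l^2 - 6*l - 8) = (l - 5)*(l - 2)*(l - 1)^2*(l^2 + 5*l + 4) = (l - 5)*(l - 2)*(l - 1)^2*(l + 4)*(l + 1)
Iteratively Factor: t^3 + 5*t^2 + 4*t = (t + 4)*(t^2 + t) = t*(t + 4)*(t + 1)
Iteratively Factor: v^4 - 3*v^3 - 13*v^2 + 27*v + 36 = (v + 3)*(v^3 - 6*v^2 + 5*v + 12) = (v + 1)*(v + 3)*(v^2 - 7*v + 12) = (v - 3)*(v + 1)*(v + 3)*(v - 4)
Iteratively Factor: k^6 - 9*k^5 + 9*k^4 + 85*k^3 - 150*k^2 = (k - 5)*(k^5 - 4*k^4 - 11*k^3 + 30*k^2) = (k - 5)^2*(k^4 + k^3 - 6*k^2) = k*(k - 5)^2*(k^3 + k^2 - 6*k) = k*(k - 5)^2*(k - 2)*(k^2 + 3*k) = k*(k - 5)^2*(k - 2)*(k + 3)*(k)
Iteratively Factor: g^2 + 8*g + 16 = (g + 4)*(g + 4)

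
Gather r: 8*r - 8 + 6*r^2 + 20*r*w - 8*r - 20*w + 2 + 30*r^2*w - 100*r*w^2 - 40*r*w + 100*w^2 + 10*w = r^2*(30*w + 6) + r*(-100*w^2 - 20*w) + 100*w^2 - 10*w - 6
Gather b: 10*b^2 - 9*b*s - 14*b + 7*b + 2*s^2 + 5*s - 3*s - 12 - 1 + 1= 10*b^2 + b*(-9*s - 7) + 2*s^2 + 2*s - 12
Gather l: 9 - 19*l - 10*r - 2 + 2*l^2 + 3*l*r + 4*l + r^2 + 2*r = 2*l^2 + l*(3*r - 15) + r^2 - 8*r + 7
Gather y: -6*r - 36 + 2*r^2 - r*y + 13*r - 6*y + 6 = 2*r^2 + 7*r + y*(-r - 6) - 30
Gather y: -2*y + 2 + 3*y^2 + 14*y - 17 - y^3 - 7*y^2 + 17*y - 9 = -y^3 - 4*y^2 + 29*y - 24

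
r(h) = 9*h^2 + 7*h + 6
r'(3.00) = 61.00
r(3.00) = 108.00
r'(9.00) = 169.00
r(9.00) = 798.00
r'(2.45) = 51.10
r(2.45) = 77.17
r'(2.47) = 51.46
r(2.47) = 78.20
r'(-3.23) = -51.14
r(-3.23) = 77.29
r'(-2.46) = -37.28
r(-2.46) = 43.24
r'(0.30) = 12.40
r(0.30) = 8.91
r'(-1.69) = -23.42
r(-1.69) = 19.87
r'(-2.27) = -33.86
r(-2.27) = 36.49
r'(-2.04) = -29.72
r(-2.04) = 29.17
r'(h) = 18*h + 7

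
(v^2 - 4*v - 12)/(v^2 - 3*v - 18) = (v + 2)/(v + 3)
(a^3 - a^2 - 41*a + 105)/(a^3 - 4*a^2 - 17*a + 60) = (a + 7)/(a + 4)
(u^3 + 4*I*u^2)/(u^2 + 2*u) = u*(u + 4*I)/(u + 2)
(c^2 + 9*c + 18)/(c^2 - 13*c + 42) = (c^2 + 9*c + 18)/(c^2 - 13*c + 42)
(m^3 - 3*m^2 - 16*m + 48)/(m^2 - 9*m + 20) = (m^2 + m - 12)/(m - 5)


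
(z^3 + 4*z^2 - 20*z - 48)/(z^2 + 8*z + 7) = (z^3 + 4*z^2 - 20*z - 48)/(z^2 + 8*z + 7)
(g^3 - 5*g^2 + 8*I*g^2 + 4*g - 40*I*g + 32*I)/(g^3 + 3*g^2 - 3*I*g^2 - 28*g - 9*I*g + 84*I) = (g^2 + g*(-1 + 8*I) - 8*I)/(g^2 + g*(7 - 3*I) - 21*I)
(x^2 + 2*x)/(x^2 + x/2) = 2*(x + 2)/(2*x + 1)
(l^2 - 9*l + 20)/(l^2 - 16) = (l - 5)/(l + 4)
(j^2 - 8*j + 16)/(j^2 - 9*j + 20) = (j - 4)/(j - 5)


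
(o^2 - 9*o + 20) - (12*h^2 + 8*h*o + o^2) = -12*h^2 - 8*h*o - 9*o + 20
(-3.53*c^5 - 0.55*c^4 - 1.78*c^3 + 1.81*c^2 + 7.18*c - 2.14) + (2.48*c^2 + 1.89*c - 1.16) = -3.53*c^5 - 0.55*c^4 - 1.78*c^3 + 4.29*c^2 + 9.07*c - 3.3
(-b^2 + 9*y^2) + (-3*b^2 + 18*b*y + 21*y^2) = -4*b^2 + 18*b*y + 30*y^2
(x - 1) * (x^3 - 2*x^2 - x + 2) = x^4 - 3*x^3 + x^2 + 3*x - 2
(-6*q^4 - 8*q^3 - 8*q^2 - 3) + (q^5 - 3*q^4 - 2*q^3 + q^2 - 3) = q^5 - 9*q^4 - 10*q^3 - 7*q^2 - 6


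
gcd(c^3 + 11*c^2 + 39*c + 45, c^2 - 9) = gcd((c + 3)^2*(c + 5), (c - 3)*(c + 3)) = c + 3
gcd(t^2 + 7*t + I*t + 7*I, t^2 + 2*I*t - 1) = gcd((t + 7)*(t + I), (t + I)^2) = t + I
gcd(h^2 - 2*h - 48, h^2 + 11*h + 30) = h + 6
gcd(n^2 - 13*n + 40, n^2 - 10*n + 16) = n - 8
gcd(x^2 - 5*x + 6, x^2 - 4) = x - 2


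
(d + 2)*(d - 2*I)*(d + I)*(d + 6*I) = d^4 + 2*d^3 + 5*I*d^3 + 8*d^2 + 10*I*d^2 + 16*d + 12*I*d + 24*I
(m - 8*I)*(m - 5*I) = m^2 - 13*I*m - 40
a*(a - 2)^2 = a^3 - 4*a^2 + 4*a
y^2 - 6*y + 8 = (y - 4)*(y - 2)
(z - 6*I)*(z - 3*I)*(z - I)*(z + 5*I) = z^4 - 5*I*z^3 + 23*z^2 - 117*I*z - 90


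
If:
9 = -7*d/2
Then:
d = -18/7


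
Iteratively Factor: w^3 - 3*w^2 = (w - 3)*(w^2) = w*(w - 3)*(w)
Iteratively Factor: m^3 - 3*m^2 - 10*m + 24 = (m + 3)*(m^2 - 6*m + 8) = (m - 2)*(m + 3)*(m - 4)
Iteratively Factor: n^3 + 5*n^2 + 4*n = (n + 1)*(n^2 + 4*n) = n*(n + 1)*(n + 4)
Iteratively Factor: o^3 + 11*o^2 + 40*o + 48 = (o + 3)*(o^2 + 8*o + 16) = (o + 3)*(o + 4)*(o + 4)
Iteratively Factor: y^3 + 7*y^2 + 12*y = (y)*(y^2 + 7*y + 12) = y*(y + 4)*(y + 3)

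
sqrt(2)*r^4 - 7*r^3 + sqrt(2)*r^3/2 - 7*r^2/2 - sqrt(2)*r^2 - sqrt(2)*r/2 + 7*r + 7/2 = (r - 1)*(r + 1)*(r - 7*sqrt(2)/2)*(sqrt(2)*r + sqrt(2)/2)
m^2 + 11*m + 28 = (m + 4)*(m + 7)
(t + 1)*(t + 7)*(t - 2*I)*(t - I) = t^4 + 8*t^3 - 3*I*t^3 + 5*t^2 - 24*I*t^2 - 16*t - 21*I*t - 14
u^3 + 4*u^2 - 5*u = u*(u - 1)*(u + 5)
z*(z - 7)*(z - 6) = z^3 - 13*z^2 + 42*z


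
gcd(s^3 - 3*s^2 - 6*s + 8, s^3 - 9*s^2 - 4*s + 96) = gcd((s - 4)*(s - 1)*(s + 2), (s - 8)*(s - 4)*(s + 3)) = s - 4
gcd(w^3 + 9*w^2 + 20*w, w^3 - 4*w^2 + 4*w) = w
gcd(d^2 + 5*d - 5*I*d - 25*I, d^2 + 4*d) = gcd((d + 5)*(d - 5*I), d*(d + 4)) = 1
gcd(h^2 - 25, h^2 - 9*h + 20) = h - 5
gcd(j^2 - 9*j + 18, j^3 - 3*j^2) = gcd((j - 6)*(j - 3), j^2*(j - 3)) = j - 3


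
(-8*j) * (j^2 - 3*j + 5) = -8*j^3 + 24*j^2 - 40*j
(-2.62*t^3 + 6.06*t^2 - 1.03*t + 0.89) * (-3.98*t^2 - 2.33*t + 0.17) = 10.4276*t^5 - 18.0142*t^4 - 10.4658*t^3 - 0.1121*t^2 - 2.2488*t + 0.1513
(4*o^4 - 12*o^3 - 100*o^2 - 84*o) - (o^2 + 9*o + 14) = 4*o^4 - 12*o^3 - 101*o^2 - 93*o - 14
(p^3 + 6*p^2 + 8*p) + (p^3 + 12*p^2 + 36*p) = 2*p^3 + 18*p^2 + 44*p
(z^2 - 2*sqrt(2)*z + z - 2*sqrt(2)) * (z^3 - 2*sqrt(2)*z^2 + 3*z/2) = z^5 - 4*sqrt(2)*z^4 + z^4 - 4*sqrt(2)*z^3 + 19*z^3/2 - 3*sqrt(2)*z^2 + 19*z^2/2 - 3*sqrt(2)*z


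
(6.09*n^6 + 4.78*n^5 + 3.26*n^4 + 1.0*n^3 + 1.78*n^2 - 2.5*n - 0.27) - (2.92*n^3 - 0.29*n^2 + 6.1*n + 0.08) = 6.09*n^6 + 4.78*n^5 + 3.26*n^4 - 1.92*n^3 + 2.07*n^2 - 8.6*n - 0.35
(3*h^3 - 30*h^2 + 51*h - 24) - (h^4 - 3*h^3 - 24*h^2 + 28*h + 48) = -h^4 + 6*h^3 - 6*h^2 + 23*h - 72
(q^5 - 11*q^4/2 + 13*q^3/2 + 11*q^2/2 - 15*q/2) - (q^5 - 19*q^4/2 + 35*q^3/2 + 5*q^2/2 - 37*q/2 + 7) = 4*q^4 - 11*q^3 + 3*q^2 + 11*q - 7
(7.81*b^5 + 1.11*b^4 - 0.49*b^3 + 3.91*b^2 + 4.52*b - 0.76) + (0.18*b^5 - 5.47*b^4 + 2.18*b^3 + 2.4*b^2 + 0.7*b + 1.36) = 7.99*b^5 - 4.36*b^4 + 1.69*b^3 + 6.31*b^2 + 5.22*b + 0.6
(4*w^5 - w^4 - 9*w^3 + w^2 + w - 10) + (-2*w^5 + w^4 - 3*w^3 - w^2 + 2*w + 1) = 2*w^5 - 12*w^3 + 3*w - 9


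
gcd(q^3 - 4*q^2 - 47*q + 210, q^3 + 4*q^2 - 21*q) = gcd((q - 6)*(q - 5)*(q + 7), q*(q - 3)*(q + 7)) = q + 7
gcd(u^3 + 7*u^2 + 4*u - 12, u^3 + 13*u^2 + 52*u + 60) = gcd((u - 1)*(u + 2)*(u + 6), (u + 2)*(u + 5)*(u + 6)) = u^2 + 8*u + 12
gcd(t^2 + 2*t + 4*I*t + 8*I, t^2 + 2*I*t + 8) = t + 4*I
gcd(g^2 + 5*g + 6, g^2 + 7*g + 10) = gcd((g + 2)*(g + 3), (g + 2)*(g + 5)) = g + 2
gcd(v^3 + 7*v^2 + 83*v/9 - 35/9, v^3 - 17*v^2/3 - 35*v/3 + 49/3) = v + 7/3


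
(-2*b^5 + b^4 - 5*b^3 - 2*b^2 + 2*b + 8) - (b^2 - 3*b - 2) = -2*b^5 + b^4 - 5*b^3 - 3*b^2 + 5*b + 10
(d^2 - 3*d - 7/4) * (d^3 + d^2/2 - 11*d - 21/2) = d^5 - 5*d^4/2 - 57*d^3/4 + 173*d^2/8 + 203*d/4 + 147/8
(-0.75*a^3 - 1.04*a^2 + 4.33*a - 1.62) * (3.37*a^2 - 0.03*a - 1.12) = -2.5275*a^5 - 3.4823*a^4 + 15.4633*a^3 - 4.4245*a^2 - 4.801*a + 1.8144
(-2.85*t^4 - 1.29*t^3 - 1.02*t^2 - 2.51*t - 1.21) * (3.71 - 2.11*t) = 6.0135*t^5 - 7.8516*t^4 - 2.6337*t^3 + 1.5119*t^2 - 6.759*t - 4.4891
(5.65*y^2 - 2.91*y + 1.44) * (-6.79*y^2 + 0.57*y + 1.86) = -38.3635*y^4 + 22.9794*y^3 - 0.927299999999999*y^2 - 4.5918*y + 2.6784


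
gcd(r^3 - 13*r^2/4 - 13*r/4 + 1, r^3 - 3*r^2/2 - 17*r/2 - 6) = r^2 - 3*r - 4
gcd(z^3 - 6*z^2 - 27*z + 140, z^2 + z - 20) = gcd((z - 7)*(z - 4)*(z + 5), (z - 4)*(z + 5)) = z^2 + z - 20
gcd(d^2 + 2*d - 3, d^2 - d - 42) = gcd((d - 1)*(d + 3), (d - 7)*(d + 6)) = 1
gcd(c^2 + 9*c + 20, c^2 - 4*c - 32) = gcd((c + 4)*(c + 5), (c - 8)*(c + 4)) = c + 4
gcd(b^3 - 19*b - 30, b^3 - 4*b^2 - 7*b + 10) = b^2 - 3*b - 10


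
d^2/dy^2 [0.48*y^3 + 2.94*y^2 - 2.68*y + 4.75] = 2.88*y + 5.88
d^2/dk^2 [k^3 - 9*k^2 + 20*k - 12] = 6*k - 18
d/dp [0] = 0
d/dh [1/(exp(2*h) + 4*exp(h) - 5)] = 2*(-exp(h) - 2)*exp(h)/(exp(2*h) + 4*exp(h) - 5)^2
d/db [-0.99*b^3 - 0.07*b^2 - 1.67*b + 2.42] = -2.97*b^2 - 0.14*b - 1.67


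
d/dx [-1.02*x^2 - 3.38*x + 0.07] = -2.04*x - 3.38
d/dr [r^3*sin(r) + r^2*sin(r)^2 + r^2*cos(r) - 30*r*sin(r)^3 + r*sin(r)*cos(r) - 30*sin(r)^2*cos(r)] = r^3*cos(r) + 2*r^2*sin(r) + r^2*sin(2*r) - 41*r*cos(r)/2 + 45*r*cos(3*r)/2 + r - 15*sin(r) + sin(2*r)/2 - 15*sin(3*r)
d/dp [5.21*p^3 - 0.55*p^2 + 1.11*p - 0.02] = 15.63*p^2 - 1.1*p + 1.11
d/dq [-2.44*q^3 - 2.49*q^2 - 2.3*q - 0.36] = -7.32*q^2 - 4.98*q - 2.3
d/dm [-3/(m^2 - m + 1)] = 3*(2*m - 1)/(m^2 - m + 1)^2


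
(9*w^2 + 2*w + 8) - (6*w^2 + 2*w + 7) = 3*w^2 + 1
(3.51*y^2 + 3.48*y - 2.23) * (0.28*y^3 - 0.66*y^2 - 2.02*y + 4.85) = 0.9828*y^5 - 1.3422*y^4 - 10.0114*y^3 + 11.4657*y^2 + 21.3826*y - 10.8155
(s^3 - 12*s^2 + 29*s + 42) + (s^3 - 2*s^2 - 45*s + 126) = 2*s^3 - 14*s^2 - 16*s + 168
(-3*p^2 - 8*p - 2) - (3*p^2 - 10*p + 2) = -6*p^2 + 2*p - 4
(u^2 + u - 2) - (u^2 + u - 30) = 28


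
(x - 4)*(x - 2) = x^2 - 6*x + 8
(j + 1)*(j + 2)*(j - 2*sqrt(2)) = j^3 - 2*sqrt(2)*j^2 + 3*j^2 - 6*sqrt(2)*j + 2*j - 4*sqrt(2)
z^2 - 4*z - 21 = (z - 7)*(z + 3)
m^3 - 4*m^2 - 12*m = m*(m - 6)*(m + 2)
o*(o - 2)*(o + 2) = o^3 - 4*o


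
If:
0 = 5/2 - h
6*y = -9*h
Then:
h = 5/2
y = -15/4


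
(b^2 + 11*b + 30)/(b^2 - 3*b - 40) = (b + 6)/(b - 8)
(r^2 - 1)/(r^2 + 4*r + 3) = (r - 1)/(r + 3)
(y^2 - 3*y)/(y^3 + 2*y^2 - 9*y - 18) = y/(y^2 + 5*y + 6)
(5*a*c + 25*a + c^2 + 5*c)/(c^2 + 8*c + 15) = (5*a + c)/(c + 3)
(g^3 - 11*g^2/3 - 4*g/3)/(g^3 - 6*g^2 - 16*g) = (-3*g^2 + 11*g + 4)/(3*(-g^2 + 6*g + 16))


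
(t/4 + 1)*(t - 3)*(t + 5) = t^3/4 + 3*t^2/2 - 7*t/4 - 15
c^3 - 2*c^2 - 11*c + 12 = (c - 4)*(c - 1)*(c + 3)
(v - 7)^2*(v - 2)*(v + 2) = v^4 - 14*v^3 + 45*v^2 + 56*v - 196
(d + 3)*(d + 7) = d^2 + 10*d + 21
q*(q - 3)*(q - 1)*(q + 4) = q^4 - 13*q^2 + 12*q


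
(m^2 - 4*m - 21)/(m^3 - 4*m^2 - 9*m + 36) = (m - 7)/(m^2 - 7*m + 12)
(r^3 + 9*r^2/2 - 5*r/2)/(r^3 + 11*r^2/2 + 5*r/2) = (2*r - 1)/(2*r + 1)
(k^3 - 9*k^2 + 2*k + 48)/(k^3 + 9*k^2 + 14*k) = (k^2 - 11*k + 24)/(k*(k + 7))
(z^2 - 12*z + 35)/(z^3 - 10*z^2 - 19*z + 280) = (z - 5)/(z^2 - 3*z - 40)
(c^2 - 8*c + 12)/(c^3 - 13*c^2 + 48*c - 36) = (c - 2)/(c^2 - 7*c + 6)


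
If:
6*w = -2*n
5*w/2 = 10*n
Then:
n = 0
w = 0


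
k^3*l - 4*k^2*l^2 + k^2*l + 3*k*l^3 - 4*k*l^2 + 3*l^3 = (k - 3*l)*(k - l)*(k*l + l)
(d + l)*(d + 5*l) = d^2 + 6*d*l + 5*l^2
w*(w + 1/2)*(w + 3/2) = w^3 + 2*w^2 + 3*w/4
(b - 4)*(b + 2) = b^2 - 2*b - 8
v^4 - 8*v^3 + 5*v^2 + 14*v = v*(v - 7)*(v - 2)*(v + 1)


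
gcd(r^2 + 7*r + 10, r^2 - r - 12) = 1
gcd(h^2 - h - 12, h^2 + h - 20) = h - 4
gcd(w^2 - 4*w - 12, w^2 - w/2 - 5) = w + 2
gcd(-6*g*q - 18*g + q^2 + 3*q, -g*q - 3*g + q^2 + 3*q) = q + 3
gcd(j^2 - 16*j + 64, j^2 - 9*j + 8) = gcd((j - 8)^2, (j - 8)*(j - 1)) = j - 8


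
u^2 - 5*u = u*(u - 5)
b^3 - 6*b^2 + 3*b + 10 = (b - 5)*(b - 2)*(b + 1)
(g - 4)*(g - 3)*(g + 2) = g^3 - 5*g^2 - 2*g + 24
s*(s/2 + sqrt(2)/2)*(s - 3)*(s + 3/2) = s^4/2 - 3*s^3/4 + sqrt(2)*s^3/2 - 9*s^2/4 - 3*sqrt(2)*s^2/4 - 9*sqrt(2)*s/4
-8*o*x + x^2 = x*(-8*o + x)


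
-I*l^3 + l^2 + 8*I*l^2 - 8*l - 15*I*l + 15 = (l - 5)*(l - 3)*(-I*l + 1)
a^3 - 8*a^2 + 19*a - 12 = (a - 4)*(a - 3)*(a - 1)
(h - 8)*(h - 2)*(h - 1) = h^3 - 11*h^2 + 26*h - 16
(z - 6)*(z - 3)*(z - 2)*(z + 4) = z^4 - 7*z^3 - 8*z^2 + 108*z - 144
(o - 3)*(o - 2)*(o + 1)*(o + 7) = o^4 + 3*o^3 - 27*o^2 + 13*o + 42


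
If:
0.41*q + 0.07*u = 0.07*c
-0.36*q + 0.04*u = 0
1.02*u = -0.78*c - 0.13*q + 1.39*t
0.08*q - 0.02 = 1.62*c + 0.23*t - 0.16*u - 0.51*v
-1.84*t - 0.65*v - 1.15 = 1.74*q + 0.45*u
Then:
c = -0.26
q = -0.02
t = -0.27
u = -0.16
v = -0.86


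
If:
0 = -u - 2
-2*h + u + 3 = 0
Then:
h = 1/2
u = -2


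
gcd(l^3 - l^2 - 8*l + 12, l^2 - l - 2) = l - 2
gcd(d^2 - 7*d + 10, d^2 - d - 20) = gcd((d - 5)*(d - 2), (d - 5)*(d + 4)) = d - 5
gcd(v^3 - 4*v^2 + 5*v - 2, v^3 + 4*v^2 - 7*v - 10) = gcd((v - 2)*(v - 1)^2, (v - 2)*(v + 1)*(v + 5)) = v - 2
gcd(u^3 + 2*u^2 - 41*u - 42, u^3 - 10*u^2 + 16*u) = 1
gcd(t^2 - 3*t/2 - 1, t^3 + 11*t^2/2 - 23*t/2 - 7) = t^2 - 3*t/2 - 1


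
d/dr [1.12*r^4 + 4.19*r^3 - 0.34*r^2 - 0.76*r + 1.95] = 4.48*r^3 + 12.57*r^2 - 0.68*r - 0.76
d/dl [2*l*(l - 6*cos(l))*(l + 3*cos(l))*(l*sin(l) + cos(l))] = 2*l^4*cos(l) + 6*l^3*sin(l) - 6*l^3*cos(2*l) - 3*l^2*sin(2*l) - 3*l^2*cos(l) - 27*l^2*cos(3*l) + 9*l*sin(l) + 9*l*sin(3*l) - 6*l*cos(2*l) - 6*l - 27*cos(l) - 9*cos(3*l)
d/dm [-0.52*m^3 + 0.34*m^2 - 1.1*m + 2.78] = -1.56*m^2 + 0.68*m - 1.1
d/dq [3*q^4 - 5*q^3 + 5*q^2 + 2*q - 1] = 12*q^3 - 15*q^2 + 10*q + 2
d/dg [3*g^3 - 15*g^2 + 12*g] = 9*g^2 - 30*g + 12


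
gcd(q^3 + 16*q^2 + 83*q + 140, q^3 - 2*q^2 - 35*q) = q + 5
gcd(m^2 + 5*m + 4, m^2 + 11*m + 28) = m + 4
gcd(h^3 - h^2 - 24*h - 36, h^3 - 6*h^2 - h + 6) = h - 6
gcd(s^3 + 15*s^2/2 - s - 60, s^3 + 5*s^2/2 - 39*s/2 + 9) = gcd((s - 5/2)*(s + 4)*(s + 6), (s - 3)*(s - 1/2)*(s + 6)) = s + 6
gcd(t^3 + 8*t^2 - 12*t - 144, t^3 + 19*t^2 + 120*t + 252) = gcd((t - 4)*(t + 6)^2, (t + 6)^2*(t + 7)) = t^2 + 12*t + 36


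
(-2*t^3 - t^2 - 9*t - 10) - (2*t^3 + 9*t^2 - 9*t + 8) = -4*t^3 - 10*t^2 - 18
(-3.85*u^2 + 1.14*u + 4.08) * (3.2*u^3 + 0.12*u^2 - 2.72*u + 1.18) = -12.32*u^5 + 3.186*u^4 + 23.6648*u^3 - 7.1542*u^2 - 9.7524*u + 4.8144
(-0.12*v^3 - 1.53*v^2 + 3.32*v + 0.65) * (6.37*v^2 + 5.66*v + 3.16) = -0.7644*v^5 - 10.4253*v^4 + 12.1094*v^3 + 18.0969*v^2 + 14.1702*v + 2.054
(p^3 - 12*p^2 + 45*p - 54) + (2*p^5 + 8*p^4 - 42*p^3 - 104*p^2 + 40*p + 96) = 2*p^5 + 8*p^4 - 41*p^3 - 116*p^2 + 85*p + 42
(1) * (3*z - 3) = 3*z - 3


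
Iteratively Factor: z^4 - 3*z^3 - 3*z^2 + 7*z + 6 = (z - 3)*(z^3 - 3*z - 2) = (z - 3)*(z + 1)*(z^2 - z - 2) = (z - 3)*(z + 1)^2*(z - 2)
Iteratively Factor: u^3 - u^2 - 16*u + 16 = (u - 1)*(u^2 - 16) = (u - 1)*(u + 4)*(u - 4)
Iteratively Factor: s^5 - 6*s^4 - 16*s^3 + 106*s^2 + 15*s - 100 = (s - 5)*(s^4 - s^3 - 21*s^2 + s + 20) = (s - 5)*(s + 1)*(s^3 - 2*s^2 - 19*s + 20) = (s - 5)*(s - 1)*(s + 1)*(s^2 - s - 20) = (s - 5)*(s - 1)*(s + 1)*(s + 4)*(s - 5)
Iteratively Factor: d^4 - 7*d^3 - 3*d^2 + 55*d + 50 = (d + 1)*(d^3 - 8*d^2 + 5*d + 50) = (d - 5)*(d + 1)*(d^2 - 3*d - 10) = (d - 5)*(d + 1)*(d + 2)*(d - 5)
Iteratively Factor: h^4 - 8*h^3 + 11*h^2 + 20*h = (h + 1)*(h^3 - 9*h^2 + 20*h) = h*(h + 1)*(h^2 - 9*h + 20) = h*(h - 4)*(h + 1)*(h - 5)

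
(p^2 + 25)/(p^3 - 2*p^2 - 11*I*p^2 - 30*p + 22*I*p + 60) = (p + 5*I)/(p^2 + p*(-2 - 6*I) + 12*I)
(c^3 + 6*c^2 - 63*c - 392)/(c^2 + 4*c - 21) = (c^2 - c - 56)/(c - 3)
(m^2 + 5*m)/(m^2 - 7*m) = (m + 5)/(m - 7)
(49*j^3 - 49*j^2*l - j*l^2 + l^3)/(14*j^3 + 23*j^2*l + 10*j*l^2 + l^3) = (7*j^2 - 8*j*l + l^2)/(2*j^2 + 3*j*l + l^2)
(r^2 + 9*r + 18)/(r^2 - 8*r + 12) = (r^2 + 9*r + 18)/(r^2 - 8*r + 12)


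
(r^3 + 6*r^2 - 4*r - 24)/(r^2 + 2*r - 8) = (r^2 + 8*r + 12)/(r + 4)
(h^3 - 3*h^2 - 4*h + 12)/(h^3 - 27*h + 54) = (h^2 - 4)/(h^2 + 3*h - 18)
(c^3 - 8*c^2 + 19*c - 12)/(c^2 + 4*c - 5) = (c^2 - 7*c + 12)/(c + 5)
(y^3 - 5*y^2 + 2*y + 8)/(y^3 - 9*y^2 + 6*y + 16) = (y - 4)/(y - 8)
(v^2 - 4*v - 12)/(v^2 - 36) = (v + 2)/(v + 6)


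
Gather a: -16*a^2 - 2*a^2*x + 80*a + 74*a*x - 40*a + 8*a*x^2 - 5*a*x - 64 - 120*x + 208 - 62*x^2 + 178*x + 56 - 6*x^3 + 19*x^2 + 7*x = a^2*(-2*x - 16) + a*(8*x^2 + 69*x + 40) - 6*x^3 - 43*x^2 + 65*x + 200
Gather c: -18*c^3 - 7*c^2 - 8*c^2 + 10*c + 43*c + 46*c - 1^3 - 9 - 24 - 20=-18*c^3 - 15*c^2 + 99*c - 54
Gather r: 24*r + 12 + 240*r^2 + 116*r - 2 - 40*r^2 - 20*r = 200*r^2 + 120*r + 10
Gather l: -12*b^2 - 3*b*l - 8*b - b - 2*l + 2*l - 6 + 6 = -12*b^2 - 3*b*l - 9*b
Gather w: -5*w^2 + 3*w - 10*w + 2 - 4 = -5*w^2 - 7*w - 2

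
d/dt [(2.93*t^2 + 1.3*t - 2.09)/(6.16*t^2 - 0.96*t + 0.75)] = (-10.8208*t^2 + 30.1438*t - 1.0314)/(37.9456*t^4 - 11.8272*t^3 + 10.1616*t^2 - 1.44*t + 0.5625)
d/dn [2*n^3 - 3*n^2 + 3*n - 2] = 6*n^2 - 6*n + 3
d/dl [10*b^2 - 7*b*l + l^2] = -7*b + 2*l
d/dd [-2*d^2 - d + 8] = -4*d - 1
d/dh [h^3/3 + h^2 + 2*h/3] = h^2 + 2*h + 2/3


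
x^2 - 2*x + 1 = (x - 1)^2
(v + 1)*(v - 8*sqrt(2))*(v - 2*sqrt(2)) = v^3 - 10*sqrt(2)*v^2 + v^2 - 10*sqrt(2)*v + 32*v + 32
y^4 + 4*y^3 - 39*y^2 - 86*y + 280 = (y - 5)*(y - 2)*(y + 4)*(y + 7)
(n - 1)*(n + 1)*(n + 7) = n^3 + 7*n^2 - n - 7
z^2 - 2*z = z*(z - 2)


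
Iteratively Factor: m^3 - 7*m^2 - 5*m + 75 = (m - 5)*(m^2 - 2*m - 15) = (m - 5)*(m + 3)*(m - 5)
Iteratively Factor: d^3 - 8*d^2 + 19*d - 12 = (d - 1)*(d^2 - 7*d + 12) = (d - 3)*(d - 1)*(d - 4)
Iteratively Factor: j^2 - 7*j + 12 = (j - 3)*(j - 4)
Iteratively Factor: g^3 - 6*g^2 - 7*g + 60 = (g - 5)*(g^2 - g - 12) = (g - 5)*(g + 3)*(g - 4)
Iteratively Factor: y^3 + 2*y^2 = (y + 2)*(y^2) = y*(y + 2)*(y)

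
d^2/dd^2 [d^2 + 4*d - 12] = 2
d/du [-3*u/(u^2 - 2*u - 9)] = 3*(u^2 + 9)/(u^4 - 4*u^3 - 14*u^2 + 36*u + 81)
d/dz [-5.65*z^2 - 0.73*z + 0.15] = -11.3*z - 0.73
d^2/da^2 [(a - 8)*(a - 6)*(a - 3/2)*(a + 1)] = 12*a^2 - 87*a + 107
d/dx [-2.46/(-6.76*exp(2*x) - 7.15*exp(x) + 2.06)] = (-33.2592*exp(x) - 17.589)*exp(x)/(6.76*exp(2*x) + 7.15*exp(x) - 2.06)^2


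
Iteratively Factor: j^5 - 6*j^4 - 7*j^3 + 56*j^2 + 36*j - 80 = (j + 2)*(j^4 - 8*j^3 + 9*j^2 + 38*j - 40) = (j - 1)*(j + 2)*(j^3 - 7*j^2 + 2*j + 40) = (j - 4)*(j - 1)*(j + 2)*(j^2 - 3*j - 10) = (j - 5)*(j - 4)*(j - 1)*(j + 2)*(j + 2)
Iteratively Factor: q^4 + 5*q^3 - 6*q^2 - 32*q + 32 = (q - 2)*(q^3 + 7*q^2 + 8*q - 16) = (q - 2)*(q + 4)*(q^2 + 3*q - 4) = (q - 2)*(q + 4)^2*(q - 1)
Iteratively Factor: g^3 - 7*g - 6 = (g - 3)*(g^2 + 3*g + 2) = (g - 3)*(g + 2)*(g + 1)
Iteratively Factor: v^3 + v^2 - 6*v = (v)*(v^2 + v - 6) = v*(v - 2)*(v + 3)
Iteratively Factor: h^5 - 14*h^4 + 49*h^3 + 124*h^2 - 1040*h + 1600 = (h - 4)*(h^4 - 10*h^3 + 9*h^2 + 160*h - 400) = (h - 5)*(h - 4)*(h^3 - 5*h^2 - 16*h + 80) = (h - 5)*(h - 4)^2*(h^2 - h - 20) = (h - 5)*(h - 4)^2*(h + 4)*(h - 5)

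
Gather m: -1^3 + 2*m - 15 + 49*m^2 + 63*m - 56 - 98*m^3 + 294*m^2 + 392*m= -98*m^3 + 343*m^2 + 457*m - 72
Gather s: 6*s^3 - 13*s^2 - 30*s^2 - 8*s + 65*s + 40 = 6*s^3 - 43*s^2 + 57*s + 40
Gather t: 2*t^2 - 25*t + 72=2*t^2 - 25*t + 72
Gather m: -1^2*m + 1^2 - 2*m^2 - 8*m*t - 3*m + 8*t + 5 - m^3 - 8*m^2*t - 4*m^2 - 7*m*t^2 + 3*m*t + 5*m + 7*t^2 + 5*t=-m^3 + m^2*(-8*t - 6) + m*(-7*t^2 - 5*t + 1) + 7*t^2 + 13*t + 6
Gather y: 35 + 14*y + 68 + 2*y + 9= 16*y + 112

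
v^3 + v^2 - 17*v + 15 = (v - 3)*(v - 1)*(v + 5)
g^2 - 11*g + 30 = (g - 6)*(g - 5)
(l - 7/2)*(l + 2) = l^2 - 3*l/2 - 7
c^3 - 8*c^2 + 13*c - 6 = (c - 6)*(c - 1)^2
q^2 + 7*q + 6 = (q + 1)*(q + 6)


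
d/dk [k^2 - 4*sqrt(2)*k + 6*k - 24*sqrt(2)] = 2*k - 4*sqrt(2) + 6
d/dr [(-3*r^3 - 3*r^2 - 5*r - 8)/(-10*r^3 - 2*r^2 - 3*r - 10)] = (-24*r^4 - 82*r^3 - 151*r^2 + 28*r + 26)/(100*r^6 + 40*r^5 + 64*r^4 + 212*r^3 + 49*r^2 + 60*r + 100)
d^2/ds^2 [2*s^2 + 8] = 4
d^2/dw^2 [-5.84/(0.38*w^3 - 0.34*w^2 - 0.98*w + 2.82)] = ((13.3152*w - 3.9712)*(0.38*w^3 - 0.34*w^2 - 0.98*w + 2.82) - 5.84*(-2.28*w^2 + 1.36*w + 1.96)*(-1.14*w^2 + 0.68*w + 0.98))/(0.38*w^3 - 0.34*w^2 - 0.98*w + 2.82)^3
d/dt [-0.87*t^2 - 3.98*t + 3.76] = -1.74*t - 3.98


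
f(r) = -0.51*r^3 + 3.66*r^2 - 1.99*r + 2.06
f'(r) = -1.53*r^2 + 7.32*r - 1.99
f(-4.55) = 134.93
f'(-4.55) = -66.97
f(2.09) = 9.23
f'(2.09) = 6.63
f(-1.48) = 14.68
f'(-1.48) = -16.17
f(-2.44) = 36.11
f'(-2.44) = -28.96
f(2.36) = 11.04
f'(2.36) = 6.76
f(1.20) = 4.06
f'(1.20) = 4.59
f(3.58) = 18.44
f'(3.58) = 4.61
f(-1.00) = 8.22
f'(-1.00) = -10.84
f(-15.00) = 2576.66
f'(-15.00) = -456.04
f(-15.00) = 2576.66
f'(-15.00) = -456.04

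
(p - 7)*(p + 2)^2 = p^3 - 3*p^2 - 24*p - 28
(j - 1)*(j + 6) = j^2 + 5*j - 6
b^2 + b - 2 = (b - 1)*(b + 2)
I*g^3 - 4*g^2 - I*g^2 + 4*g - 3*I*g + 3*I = (g + I)*(g + 3*I)*(I*g - I)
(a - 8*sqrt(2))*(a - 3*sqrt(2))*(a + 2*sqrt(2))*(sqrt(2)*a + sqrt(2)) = sqrt(2)*a^4 - 18*a^3 + sqrt(2)*a^3 - 18*a^2 + 4*sqrt(2)*a^2 + 4*sqrt(2)*a + 192*a + 192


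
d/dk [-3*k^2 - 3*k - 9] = -6*k - 3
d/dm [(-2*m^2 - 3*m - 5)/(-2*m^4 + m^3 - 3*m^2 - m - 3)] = 2*(-4*m^5 - 8*m^4 - 17*m^3 + 4*m^2 - 9*m + 2)/(4*m^8 - 4*m^7 + 13*m^6 - 2*m^5 + 19*m^4 + 19*m^2 + 6*m + 9)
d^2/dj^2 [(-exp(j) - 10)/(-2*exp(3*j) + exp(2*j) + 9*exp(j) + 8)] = (16*exp(6*j) + 354*exp(5*j) - 147*exp(4*j) - 121*exp(3*j) + 1662*exp(2*j) + 418*exp(j) - 656)*exp(j)/(8*exp(9*j) - 12*exp(8*j) - 102*exp(7*j) + 11*exp(6*j) + 555*exp(5*j) + 597*exp(4*j) - 777*exp(3*j) - 2136*exp(2*j) - 1728*exp(j) - 512)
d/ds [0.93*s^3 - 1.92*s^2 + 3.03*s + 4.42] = 2.79*s^2 - 3.84*s + 3.03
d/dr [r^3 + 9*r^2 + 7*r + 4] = 3*r^2 + 18*r + 7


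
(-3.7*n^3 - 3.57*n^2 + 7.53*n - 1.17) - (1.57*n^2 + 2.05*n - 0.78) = -3.7*n^3 - 5.14*n^2 + 5.48*n - 0.39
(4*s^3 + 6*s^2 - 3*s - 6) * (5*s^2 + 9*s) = 20*s^5 + 66*s^4 + 39*s^3 - 57*s^2 - 54*s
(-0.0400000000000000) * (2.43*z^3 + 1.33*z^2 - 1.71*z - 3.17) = -0.0972*z^3 - 0.0532*z^2 + 0.0684*z + 0.1268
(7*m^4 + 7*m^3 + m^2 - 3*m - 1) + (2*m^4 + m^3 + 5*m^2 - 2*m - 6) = 9*m^4 + 8*m^3 + 6*m^2 - 5*m - 7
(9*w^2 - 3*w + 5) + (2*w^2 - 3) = 11*w^2 - 3*w + 2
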